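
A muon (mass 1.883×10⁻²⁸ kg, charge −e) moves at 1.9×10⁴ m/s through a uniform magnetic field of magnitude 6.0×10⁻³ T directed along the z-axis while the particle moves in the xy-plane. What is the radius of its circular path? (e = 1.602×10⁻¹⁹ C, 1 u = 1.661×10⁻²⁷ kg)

The magnetic force provides the centripetal force: |q|vB = mv²/r.
r = mv/(|q|B) = (1.883×10⁻²⁸)(1.9×10⁴)/((1.602×10⁻¹⁹)(6.0×10⁻³)) ≈ 3.7×10⁻³ m.

r ≈ 3.7×10⁻³ m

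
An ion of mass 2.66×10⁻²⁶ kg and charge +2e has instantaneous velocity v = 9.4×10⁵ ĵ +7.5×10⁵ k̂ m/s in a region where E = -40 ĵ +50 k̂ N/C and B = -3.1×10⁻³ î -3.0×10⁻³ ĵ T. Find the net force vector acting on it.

v×B = (2250, -2320, 2910) N/C.
E + v×B = (2250, -2360, 2960) N/C.
F = q(E + v×B) = (3.204×10⁻¹⁹ C)·(2250, -2360, 2960) = (7.21×10⁻¹⁶, -7.58×10⁻¹⁶, 9.50×10⁻¹⁶) N.

F ≈ (7.21×10⁻¹⁶, -7.58×10⁻¹⁶, 9.50×10⁻¹⁶) N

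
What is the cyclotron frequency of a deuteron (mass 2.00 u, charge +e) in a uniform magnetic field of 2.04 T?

f ≈ 1.57×10⁷ Hz

f = |q|B/(2πm).
f = (1.602×10⁻¹⁹)(2.04)/(2π·3.322×10⁻²⁷) ≈ 1.57×10⁷ Hz.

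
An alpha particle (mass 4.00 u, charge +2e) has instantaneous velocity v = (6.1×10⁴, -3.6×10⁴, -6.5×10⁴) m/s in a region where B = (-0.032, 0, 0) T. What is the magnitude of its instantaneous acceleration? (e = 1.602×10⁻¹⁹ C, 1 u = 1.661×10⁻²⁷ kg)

v×B = (0, 2080, -1150) N/C.
F = q v×B = (3.204×10⁻¹⁹ C)·(0, 2080, -1150) = (0, 6.66×10⁻¹⁶, -3.69×10⁻¹⁶) N.
|a| = |F|/m = 7.618×10⁻¹⁶/6.644×10⁻²⁷ ≈ 1.15×10¹¹ m/s².

|a| ≈ 1.15×10¹¹ m/s²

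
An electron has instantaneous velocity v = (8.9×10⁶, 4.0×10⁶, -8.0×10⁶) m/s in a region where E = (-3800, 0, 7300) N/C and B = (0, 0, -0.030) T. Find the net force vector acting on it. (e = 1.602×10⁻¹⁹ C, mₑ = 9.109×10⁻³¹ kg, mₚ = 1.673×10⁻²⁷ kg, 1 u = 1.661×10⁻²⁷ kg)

F ≈ (1.98×10⁻¹⁴, -4.28×10⁻¹⁴, -1.17×10⁻¹⁵) N

v×B = (-1.20×10⁵, 2.67×10⁵, 0) N/C.
E + v×B = (-1.24×10⁵, 2.67×10⁵, 7300) N/C.
F = q(E + v×B) = (−1.602×10⁻¹⁹ C)·(-1.24×10⁵, 2.67×10⁵, 7300) = (1.98×10⁻¹⁴, -4.28×10⁻¹⁴, -1.17×10⁻¹⁵) N.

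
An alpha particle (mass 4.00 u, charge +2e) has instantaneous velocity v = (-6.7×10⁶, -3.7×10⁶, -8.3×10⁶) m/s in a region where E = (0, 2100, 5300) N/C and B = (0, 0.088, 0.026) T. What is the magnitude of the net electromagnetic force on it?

|F| ≈ 2.82×10⁻¹³ N

v×B = (6.34×10⁵, 1.74×10⁵, -5.90×10⁵) N/C.
E + v×B = (6.34×10⁵, 1.76×10⁵, -5.84×10⁵) N/C.
F = q(E + v×B) = (3.204×10⁻¹⁹ C)·(6.34×10⁵, 1.76×10⁵, -5.84×10⁵) = (2.03×10⁻¹³, 5.65×10⁻¹⁴, -1.87×10⁻¹³) N.
|F| = 2.82×10⁻¹³ N.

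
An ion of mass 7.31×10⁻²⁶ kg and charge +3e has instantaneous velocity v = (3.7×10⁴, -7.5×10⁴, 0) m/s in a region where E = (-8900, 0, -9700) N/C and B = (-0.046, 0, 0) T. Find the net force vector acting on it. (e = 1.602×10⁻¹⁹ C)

F ≈ (-4.28×10⁻¹⁵, 0, -6.32×10⁻¹⁵) N

v×B = (0, 0, -3450) N/C.
E + v×B = (-8900, 0, -1.32×10⁴) N/C.
F = q(E + v×B) = (4.806×10⁻¹⁹ C)·(-8900, 0, -1.32×10⁴) = (-4.28×10⁻¹⁵, 0, -6.32×10⁻¹⁵) N.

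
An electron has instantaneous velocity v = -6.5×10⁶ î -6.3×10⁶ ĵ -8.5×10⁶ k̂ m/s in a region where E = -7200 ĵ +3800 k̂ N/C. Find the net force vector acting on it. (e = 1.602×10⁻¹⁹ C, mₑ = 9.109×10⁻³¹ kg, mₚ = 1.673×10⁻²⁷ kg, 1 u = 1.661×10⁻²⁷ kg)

F ≈ (0, 1.15×10⁻¹⁵, -6.09×10⁻¹⁶) N

Only an electric field acts, so F = qE = (−1.602×10⁻¹⁹ C)·(0, -7200, 3800) = (0, 1.15×10⁻¹⁵, -6.09×10⁻¹⁶) N.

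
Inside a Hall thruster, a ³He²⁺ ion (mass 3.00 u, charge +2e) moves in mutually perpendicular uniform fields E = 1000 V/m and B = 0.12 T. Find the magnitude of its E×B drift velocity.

In crossed fields the guiding centre drifts at v_d = |E×B|/B² = E/B, independent of charge and mass.
v_d = 1000/0.12 = 8300 m/s.

v_d ≈ 8300 m/s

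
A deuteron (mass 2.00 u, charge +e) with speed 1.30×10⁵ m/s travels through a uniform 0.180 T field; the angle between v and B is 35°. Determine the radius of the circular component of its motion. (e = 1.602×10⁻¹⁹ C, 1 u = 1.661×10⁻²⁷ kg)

v⊥ = v sinθ = 1.30×10⁵·sin35° ≈ 7.456×10⁴ m/s.
r = m v⊥/(|q|B) = (3.322×10⁻²⁷)(7.456×10⁴)/((1.602×10⁻¹⁹)(0.180)) ≈ 8.59×10⁻³ m.

r ≈ 8.59×10⁻³ m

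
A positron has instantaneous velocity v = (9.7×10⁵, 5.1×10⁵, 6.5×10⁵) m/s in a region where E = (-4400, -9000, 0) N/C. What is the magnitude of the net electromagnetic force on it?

Only an electric field acts, so F = qE = (1.602×10⁻¹⁹ C)·(-4400, -9000, 0) = (-7.05×10⁻¹⁶, -1.44×10⁻¹⁵, 0) N.
|F| = 1.60×10⁻¹⁵ N.

|F| ≈ 1.60×10⁻¹⁵ N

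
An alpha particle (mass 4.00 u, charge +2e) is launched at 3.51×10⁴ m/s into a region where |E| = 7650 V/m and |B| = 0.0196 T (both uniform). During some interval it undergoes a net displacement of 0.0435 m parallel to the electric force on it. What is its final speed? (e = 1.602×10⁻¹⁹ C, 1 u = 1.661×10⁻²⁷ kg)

v_f ≈ 1.83×10⁵ m/s

B does no work; ΔKE = |q|E d.
½mv_f² = ½mv₀² + |q|Ed = ½(6.644×10⁻²⁷)(3.51×10⁴)² + (3.204×10⁻¹⁹)(7650)(0.0435) ≈ 4.093×10⁻¹⁸ J + 1.066×10⁻¹⁶ J ≈ 1.107×10⁻¹⁶ J.
v_f = √(2·1.107×10⁻¹⁶/6.644×10⁻²⁷) ≈ 1.83×10⁵ m/s.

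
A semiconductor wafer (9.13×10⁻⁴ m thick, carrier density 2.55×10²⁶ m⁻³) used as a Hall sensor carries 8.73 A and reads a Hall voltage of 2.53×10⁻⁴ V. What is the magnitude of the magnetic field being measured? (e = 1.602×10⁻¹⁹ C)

From V_H = IB/(n e t), B = V_H n e t / I.
B = (2.53×10⁻⁴)(2.55×10²⁶)(1.602×10⁻¹⁹)(9.13×10⁻⁴)/8.73 ≈ 1.08 T.

B ≈ 1.08 T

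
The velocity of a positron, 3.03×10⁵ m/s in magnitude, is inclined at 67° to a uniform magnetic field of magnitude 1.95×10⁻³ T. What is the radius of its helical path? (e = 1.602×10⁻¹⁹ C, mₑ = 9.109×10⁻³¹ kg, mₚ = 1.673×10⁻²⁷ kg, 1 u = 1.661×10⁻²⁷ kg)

r ≈ 8.13×10⁻⁴ m

v⊥ = v sinθ = 3.03×10⁵·sin67° ≈ 2.789×10⁵ m/s.
r = m v⊥/(|q|B) = (9.109×10⁻³¹)(2.789×10⁵)/((1.602×10⁻¹⁹)(1.95×10⁻³)) ≈ 8.13×10⁻⁴ m.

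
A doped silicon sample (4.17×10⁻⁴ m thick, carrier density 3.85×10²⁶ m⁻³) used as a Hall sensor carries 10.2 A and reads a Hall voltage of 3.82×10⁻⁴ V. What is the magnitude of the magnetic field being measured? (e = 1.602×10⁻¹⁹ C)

B ≈ 0.963 T

From V_H = IB/(n e t), B = V_H n e t / I.
B = (3.82×10⁻⁴)(3.85×10²⁶)(1.602×10⁻¹⁹)(4.17×10⁻⁴)/10.2 ≈ 0.963 T.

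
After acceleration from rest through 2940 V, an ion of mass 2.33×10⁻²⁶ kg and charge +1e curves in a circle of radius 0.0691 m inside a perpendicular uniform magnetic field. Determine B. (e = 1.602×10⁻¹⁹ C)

B ≈ 0.423 T

v = √(2|q|V/m) = √(2·1.602×10⁻¹⁹·2940/2.33×10⁻²⁶) ≈ 2.011×10⁵ m/s.
B = mv/(|q|r) = (2.33×10⁻²⁶)(2.011×10⁵)/((1.602×10⁻¹⁹)(0.0691)) ≈ 0.423 T.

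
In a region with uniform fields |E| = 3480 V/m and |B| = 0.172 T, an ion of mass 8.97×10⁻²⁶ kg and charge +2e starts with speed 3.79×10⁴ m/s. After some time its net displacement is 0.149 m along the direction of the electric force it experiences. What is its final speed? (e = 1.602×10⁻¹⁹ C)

v_f ≈ 7.17×10⁴ m/s

B does no work; ΔKE = |q|E d.
½mv_f² = ½mv₀² + |q|Ed = ½(8.97×10⁻²⁶)(3.79×10⁴)² + (3.204×10⁻¹⁹)(3480)(0.149) ≈ 6.442×10⁻¹⁷ J + 1.661×10⁻¹⁶ J ≈ 2.306×10⁻¹⁶ J.
v_f = √(2·2.306×10⁻¹⁶/8.97×10⁻²⁶) ≈ 7.17×10⁴ m/s.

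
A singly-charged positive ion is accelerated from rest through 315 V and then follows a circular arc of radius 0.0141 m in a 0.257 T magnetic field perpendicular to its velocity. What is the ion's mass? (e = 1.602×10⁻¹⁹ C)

m ≈ 3.34×10⁻²⁷ kg

Combine |q|V = ½mv² and r = mv/(|q|B): eliminate v to get m = qB²r²/(2V).
m = (1.602×10⁻¹⁹)(0.257)²(0.0141)²/(2·315) ≈ 3.34×10⁻²⁷ kg.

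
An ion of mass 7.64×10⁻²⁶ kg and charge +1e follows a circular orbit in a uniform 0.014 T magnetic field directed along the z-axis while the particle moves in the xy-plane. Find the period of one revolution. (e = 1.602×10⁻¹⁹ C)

The cyclotron period depends only on m, q, B: T = 2πm/(|q|B).
T = 2π(7.64×10⁻²⁶)/((1.602×10⁻¹⁹)(0.014)) ≈ 2.1×10⁻⁴ s.

T ≈ 2.1×10⁻⁴ s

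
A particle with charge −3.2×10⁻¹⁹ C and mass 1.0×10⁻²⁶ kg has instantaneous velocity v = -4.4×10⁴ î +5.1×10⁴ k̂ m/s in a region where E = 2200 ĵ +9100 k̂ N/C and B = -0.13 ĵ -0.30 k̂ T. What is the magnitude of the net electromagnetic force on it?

v×B = (6630, -1.32×10⁴, 5720) N/C.
E + v×B = (6630, -1.10×10⁴, 1.48×10⁴) N/C.
F = q(E + v×B) = (−3.2×10⁻¹⁹ C)·(6630, -1.10×10⁴, 1.48×10⁴) = (-2.12×10⁻¹⁵, 3.52×10⁻¹⁵, -4.74×10⁻¹⁵) N.
|F| = 6.28×10⁻¹⁵ N.

|F| ≈ 6.28×10⁻¹⁵ N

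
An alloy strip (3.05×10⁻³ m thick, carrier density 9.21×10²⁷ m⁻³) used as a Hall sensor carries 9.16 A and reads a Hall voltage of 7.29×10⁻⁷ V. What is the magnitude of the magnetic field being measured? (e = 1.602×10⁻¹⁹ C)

From V_H = IB/(n e t), B = V_H n e t / I.
B = (7.29×10⁻⁷)(9.21×10²⁷)(1.602×10⁻¹⁹)(3.05×10⁻³)/9.16 ≈ 0.358 T.

B ≈ 0.358 T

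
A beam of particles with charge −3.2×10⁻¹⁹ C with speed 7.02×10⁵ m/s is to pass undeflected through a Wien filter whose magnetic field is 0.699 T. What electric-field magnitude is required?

E = 4.91×10⁵ V/m

For straight-line motion qE = qvB, so E = vB.
E = 7.02×10⁵ × 0.699 = 4.91×10⁵ V/m.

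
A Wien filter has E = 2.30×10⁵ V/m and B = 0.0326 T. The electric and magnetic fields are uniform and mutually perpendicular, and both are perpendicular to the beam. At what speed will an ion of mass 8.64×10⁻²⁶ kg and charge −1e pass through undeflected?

v = 7.06×10⁶ m/s

Straight-line motion ⇒ electric and magnetic forces cancel, so E = vB.
v = E/B = 2.30×10⁵/0.0326 = 7.06×10⁶ m/s.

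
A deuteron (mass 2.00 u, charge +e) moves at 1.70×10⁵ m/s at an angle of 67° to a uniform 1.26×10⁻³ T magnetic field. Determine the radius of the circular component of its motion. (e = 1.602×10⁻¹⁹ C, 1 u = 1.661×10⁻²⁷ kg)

r ≈ 2.58 m

v⊥ = v sinθ = 1.70×10⁵·sin67° ≈ 1.565×10⁵ m/s.
r = m v⊥/(|q|B) = (3.322×10⁻²⁷)(1.565×10⁵)/((1.602×10⁻¹⁹)(1.26×10⁻³)) ≈ 2.58 m.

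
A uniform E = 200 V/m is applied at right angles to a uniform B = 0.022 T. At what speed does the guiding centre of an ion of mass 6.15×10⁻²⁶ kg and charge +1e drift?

v_d ≈ 9100 m/s

In crossed fields the guiding centre drifts at v_d = |E×B|/B² = E/B, independent of charge and mass.
v_d = 200/0.022 = 9100 m/s.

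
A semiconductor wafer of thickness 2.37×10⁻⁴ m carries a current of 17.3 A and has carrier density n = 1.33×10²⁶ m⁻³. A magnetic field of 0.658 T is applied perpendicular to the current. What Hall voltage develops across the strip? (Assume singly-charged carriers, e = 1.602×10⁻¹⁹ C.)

V_H ≈ 2.25×10⁻³ V

V_H = IB/(n e t).
V_H = (17.3)(0.658)/((1.33×10²⁶)(1.602×10⁻¹⁹)(2.37×10⁻⁴)) ≈ 2.25×10⁻³ V.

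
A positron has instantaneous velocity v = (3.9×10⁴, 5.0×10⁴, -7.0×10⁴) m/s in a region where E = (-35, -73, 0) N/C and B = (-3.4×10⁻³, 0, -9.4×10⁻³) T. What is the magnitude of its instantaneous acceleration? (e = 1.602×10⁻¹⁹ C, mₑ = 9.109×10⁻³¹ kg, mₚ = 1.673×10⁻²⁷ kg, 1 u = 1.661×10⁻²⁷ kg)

|a| ≈ 1.32×10¹⁴ m/s²

v×B = (-470, 605, 170) N/C.
E + v×B = (-505, 532, 170) N/C.
F = q(E + v×B) = (1.602×10⁻¹⁹ C)·(-505, 532, 170) = (-8.09×10⁻¹⁷, 8.52×10⁻¹⁷, 2.72×10⁻¹⁷) N.
|a| = |F|/m = 1.206×10⁻¹⁶/9.109×10⁻³¹ ≈ 1.32×10¹⁴ m/s².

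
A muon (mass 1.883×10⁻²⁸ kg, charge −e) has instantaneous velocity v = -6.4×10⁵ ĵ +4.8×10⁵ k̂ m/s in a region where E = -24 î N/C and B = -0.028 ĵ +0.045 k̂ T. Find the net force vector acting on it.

v×B = (-1.54×10⁴, 0, 0) N/C.
E + v×B = (-1.54×10⁴, 0, 0) N/C.
F = q(E + v×B) = (−1.602×10⁻¹⁹ C)·(-1.54×10⁴, 0, 0) = (2.46×10⁻¹⁵, 0, 0) N.

F ≈ (2.46×10⁻¹⁵, 0, 0) N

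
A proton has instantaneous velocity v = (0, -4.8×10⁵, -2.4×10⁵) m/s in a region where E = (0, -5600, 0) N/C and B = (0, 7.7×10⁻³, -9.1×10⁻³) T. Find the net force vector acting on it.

v×B = (6220, 0, 0) N/C.
E + v×B = (6220, -5600, 0) N/C.
F = q(E + v×B) = (1.602×10⁻¹⁹ C)·(6220, -5600, 0) = (9.96×10⁻¹⁶, -8.97×10⁻¹⁶, 0) N.

F ≈ (9.96×10⁻¹⁶, -8.97×10⁻¹⁶, 0) N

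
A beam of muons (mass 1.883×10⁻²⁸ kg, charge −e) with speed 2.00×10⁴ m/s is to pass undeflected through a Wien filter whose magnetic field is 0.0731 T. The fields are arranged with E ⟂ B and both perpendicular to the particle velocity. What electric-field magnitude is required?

E = 1460 V/m

For straight-line motion qE = qvB, so E = vB.
E = 2.00×10⁴ × 0.0731 = 1460 V/m.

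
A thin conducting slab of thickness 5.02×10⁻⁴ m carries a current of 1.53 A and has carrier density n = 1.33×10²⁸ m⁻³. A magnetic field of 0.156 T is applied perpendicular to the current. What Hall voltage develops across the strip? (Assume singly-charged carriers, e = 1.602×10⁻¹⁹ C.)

V_H ≈ 2.23×10⁻⁷ V

V_H = IB/(n e t).
V_H = (1.53)(0.156)/((1.33×10²⁸)(1.602×10⁻¹⁹)(5.02×10⁻⁴)) ≈ 2.23×10⁻⁷ V.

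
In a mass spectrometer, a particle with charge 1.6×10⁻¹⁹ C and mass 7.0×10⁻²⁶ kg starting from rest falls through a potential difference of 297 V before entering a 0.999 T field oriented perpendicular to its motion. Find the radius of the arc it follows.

r ≈ 0.0161 m

Acceleration: |q|V = ½mv² ⇒ v = √(2|q|V/m) = √(2·1.6×10⁻¹⁹·297/7.0×10⁻²⁶) ≈ 3.685×10⁴ m/s.
In the field: r = mv/(|q|B) = (7.0×10⁻²⁶)(3.685×10⁴)/((1.6×10⁻¹⁹)(0.999)) ≈ 0.0161 m.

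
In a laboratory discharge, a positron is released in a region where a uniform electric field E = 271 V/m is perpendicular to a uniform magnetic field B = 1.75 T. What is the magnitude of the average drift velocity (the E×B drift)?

v_d ≈ 155 m/s

The E×B drift speed is v_d = E/B.
v_d = 271/1.75 = 155 m/s.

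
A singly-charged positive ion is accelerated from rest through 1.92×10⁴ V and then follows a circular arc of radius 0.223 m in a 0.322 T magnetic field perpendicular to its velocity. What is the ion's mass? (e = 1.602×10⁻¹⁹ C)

m ≈ 2.15×10⁻²⁶ kg

Combine |q|V = ½mv² and r = mv/(|q|B): eliminate v to get m = qB²r²/(2V).
m = (1.602×10⁻¹⁹)(0.322)²(0.223)²/(2·1.92×10⁴) ≈ 2.15×10⁻²⁶ kg.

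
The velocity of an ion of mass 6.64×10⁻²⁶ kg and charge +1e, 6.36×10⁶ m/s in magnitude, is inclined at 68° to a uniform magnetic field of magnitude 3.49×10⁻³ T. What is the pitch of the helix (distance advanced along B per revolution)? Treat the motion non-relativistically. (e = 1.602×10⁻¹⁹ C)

p ≈ 1780 m

v∥ = v cosθ = 6.36×10⁶·cos68° ≈ 2.382×10⁶ m/s.
T = 2πm/(|q|B) = 2π(6.64×10⁻²⁶)/((1.602×10⁻¹⁹)(3.49×10⁻³)) ≈ 7.462×10⁻⁴ s.
pitch = v∥ T = (2.382×10⁶)(7.462×10⁻⁴) ≈ 1780 m.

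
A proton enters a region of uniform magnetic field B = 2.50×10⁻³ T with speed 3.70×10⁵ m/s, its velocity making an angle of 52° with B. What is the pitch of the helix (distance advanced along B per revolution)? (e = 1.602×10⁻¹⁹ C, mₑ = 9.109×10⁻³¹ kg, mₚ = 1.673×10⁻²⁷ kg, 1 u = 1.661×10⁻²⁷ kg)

p ≈ 5.98 m

v∥ = v cosθ = 3.70×10⁵·cos52° ≈ 2.278×10⁵ m/s.
T = 2πm/(|q|B) = 2π(1.673×10⁻²⁷)/((1.602×10⁻¹⁹)(2.50×10⁻³)) ≈ 2.625×10⁻⁵ s.
pitch = v∥ T = (2.278×10⁵)(2.625×10⁻⁵) ≈ 5.98 m.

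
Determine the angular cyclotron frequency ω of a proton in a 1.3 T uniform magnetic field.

ω ≈ 1.2×10⁸ rad/s

ω = |q|B/m.
ω = (1.602×10⁻¹⁹)(1.3)/1.673×10⁻²⁷ ≈ 1.2×10⁸ rad/s.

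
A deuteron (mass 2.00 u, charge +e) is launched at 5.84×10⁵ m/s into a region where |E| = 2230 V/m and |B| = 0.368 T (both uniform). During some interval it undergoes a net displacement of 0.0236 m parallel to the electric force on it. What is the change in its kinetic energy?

ΔKE ≈ 8.43×10⁻¹⁸ J

The magnetic force is always ⟂ v and does no work; only the electric force changes KE.
ΔKE = F_E · d = |q|E d = (1.602×10⁻¹⁹)(2230)(0.0236) ≈ 8.43×10⁻¹⁸ J.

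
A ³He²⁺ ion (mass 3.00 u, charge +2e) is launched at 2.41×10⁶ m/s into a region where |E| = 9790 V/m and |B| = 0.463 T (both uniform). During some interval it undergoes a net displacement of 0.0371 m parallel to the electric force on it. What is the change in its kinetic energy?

ΔKE ≈ 1.16×10⁻¹⁶ J

The magnetic force is always ⟂ v and does no work; only the electric force changes KE.
ΔKE = F_E · d = |q|E d = (3.204×10⁻¹⁹)(9790)(0.0371) ≈ 1.16×10⁻¹⁶ J.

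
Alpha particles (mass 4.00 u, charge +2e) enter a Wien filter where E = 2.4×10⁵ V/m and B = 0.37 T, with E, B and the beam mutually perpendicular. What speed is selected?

v = 6.5×10⁵ m/s

Straight-line motion ⇒ electric and magnetic forces cancel, so E = vB.
v = E/B = 2.4×10⁵/0.37 = 6.5×10⁵ m/s.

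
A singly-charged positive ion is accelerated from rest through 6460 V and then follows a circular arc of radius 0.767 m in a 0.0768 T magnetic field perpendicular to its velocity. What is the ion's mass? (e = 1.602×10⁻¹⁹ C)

m ≈ 4.30×10⁻²⁶ kg

Combine |q|V = ½mv² and r = mv/(|q|B): eliminate v to get m = qB²r²/(2V).
m = (1.602×10⁻¹⁹)(0.0768)²(0.767)²/(2·6460) ≈ 4.30×10⁻²⁶ kg.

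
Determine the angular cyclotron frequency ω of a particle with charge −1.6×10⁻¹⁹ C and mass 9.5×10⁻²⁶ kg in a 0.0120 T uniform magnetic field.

ω = |q|B/m.
ω = (1.6×10⁻¹⁹)(0.0120)/9.5×10⁻²⁶ ≈ 2.02×10⁴ rad/s.

ω ≈ 2.02×10⁴ rad/s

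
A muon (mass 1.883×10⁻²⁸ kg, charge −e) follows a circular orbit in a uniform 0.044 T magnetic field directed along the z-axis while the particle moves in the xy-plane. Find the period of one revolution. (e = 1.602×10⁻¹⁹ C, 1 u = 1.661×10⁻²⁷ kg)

The cyclotron period depends only on m, q, B: T = 2πm/(|q|B).
T = 2π(1.883×10⁻²⁸)/((1.602×10⁻¹⁹)(0.044)) ≈ 1.7×10⁻⁷ s.

T ≈ 1.7×10⁻⁷ s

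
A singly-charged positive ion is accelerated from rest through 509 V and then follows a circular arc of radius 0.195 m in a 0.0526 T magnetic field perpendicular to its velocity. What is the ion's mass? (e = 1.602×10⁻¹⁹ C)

Combine |q|V = ½mv² and r = mv/(|q|B): eliminate v to get m = qB²r²/(2V).
m = (1.602×10⁻¹⁹)(0.0526)²(0.195)²/(2·509) ≈ 1.66×10⁻²⁶ kg.

m ≈ 1.66×10⁻²⁶ kg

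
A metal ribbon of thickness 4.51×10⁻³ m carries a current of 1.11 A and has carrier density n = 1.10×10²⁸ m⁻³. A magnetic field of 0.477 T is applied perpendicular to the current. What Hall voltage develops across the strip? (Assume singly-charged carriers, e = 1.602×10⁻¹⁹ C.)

V_H ≈ 6.66×10⁻⁸ V

V_H = IB/(n e t).
V_H = (1.11)(0.477)/((1.10×10²⁸)(1.602×10⁻¹⁹)(4.51×10⁻³)) ≈ 6.66×10⁻⁸ V.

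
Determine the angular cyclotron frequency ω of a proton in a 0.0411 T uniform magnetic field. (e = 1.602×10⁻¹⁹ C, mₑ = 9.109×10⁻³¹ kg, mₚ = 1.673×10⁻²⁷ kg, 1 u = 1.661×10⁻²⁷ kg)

ω = |q|B/m.
ω = (1.602×10⁻¹⁹)(0.0411)/1.673×10⁻²⁷ ≈ 3.94×10⁶ rad/s.

ω ≈ 3.94×10⁶ rad/s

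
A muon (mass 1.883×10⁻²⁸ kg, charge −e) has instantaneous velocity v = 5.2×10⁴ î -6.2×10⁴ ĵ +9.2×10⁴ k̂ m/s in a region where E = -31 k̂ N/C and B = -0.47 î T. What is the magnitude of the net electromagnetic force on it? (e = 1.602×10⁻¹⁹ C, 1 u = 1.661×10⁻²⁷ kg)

|F| ≈ 8.36×10⁻¹⁵ N

v×B = (0, -4.32×10⁴, -2.91×10⁴) N/C.
E + v×B = (0, -4.32×10⁴, -2.92×10⁴) N/C.
F = q(E + v×B) = (−1.602×10⁻¹⁹ C)·(0, -4.32×10⁴, -2.92×10⁴) = (0, 6.93×10⁻¹⁵, 4.67×10⁻¹⁵) N.
|F| = 8.36×10⁻¹⁵ N.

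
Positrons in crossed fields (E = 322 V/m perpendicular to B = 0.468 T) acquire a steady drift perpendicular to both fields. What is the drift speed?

v_d ≈ 688 m/s

The steady drift has the magnetic force balancing the electric force, so v_d = E/B.
v_d = 322/0.468 = 688 m/s.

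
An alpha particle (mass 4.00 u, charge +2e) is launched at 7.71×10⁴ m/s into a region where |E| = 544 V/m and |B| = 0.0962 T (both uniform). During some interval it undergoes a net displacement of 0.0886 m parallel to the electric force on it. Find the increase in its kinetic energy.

ΔKE ≈ 1.54×10⁻¹⁷ J

The magnetic force is always ⟂ v and does no work; only the electric force changes KE.
ΔKE = F_E · d = |q|E d = (3.204×10⁻¹⁹)(544)(0.0886) ≈ 1.54×10⁻¹⁷ J.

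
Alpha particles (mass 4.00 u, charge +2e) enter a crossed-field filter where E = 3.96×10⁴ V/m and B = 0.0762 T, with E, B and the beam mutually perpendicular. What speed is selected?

Straight-line motion ⇒ electric and magnetic forces cancel, so E = vB.
v = E/B = 3.96×10⁴/0.0762 = 5.20×10⁵ m/s.

v = 5.20×10⁵ m/s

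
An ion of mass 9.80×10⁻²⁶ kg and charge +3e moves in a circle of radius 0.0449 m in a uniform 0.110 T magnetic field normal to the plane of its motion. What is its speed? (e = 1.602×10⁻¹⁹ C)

From |q|vB = mv²/r, v = |q|Br/m.
v = (4.806×10⁻¹⁹)(0.110)(0.0449)/9.80×10⁻²⁶ ≈ 2.42×10⁴ m/s.

v ≈ 2.42×10⁴ m/s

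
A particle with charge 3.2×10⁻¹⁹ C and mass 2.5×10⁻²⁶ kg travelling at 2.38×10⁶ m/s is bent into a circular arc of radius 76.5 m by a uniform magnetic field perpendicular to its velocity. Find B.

B ≈ 2.43×10⁻³ T

From |q|vB = mv²/r, B = mv/(|q|r).
B = (2.5×10⁻²⁶)(2.38×10⁶)/((3.2×10⁻¹⁹)(76.5)) ≈ 2.43×10⁻³ T.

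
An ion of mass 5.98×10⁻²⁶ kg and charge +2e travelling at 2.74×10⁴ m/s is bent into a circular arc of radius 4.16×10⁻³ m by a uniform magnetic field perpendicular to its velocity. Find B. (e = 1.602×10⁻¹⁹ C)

B ≈ 1.23 T

From |q|vB = mv²/r, B = mv/(|q|r).
B = (5.98×10⁻²⁶)(2.74×10⁴)/((3.204×10⁻¹⁹)(4.16×10⁻³)) ≈ 1.23 T.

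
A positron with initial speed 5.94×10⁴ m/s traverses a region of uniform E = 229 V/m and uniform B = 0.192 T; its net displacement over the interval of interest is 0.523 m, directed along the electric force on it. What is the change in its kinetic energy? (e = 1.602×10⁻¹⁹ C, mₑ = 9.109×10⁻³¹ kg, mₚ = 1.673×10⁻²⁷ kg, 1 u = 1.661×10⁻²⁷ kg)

The magnetic force is always ⟂ v and does no work; only the electric force changes KE.
ΔKE = F_E · d = |q|E d = (1.602×10⁻¹⁹)(229)(0.523) ≈ 1.92×10⁻¹⁷ J.

ΔKE ≈ 1.92×10⁻¹⁷ J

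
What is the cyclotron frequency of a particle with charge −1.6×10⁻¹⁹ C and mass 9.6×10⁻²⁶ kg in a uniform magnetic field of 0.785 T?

f = |q|B/(2πm).
f = (1.6×10⁻¹⁹)(0.785)/(2π·9.6×10⁻²⁶) ≈ 2.08×10⁵ Hz.

f ≈ 2.08×10⁵ Hz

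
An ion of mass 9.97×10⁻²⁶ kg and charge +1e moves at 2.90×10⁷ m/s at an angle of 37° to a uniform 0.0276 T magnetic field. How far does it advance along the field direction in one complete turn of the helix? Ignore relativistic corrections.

v∥ = v cosθ = 2.90×10⁷·cos37° ≈ 2.316×10⁷ m/s.
T = 2πm/(|q|B) = 2π(9.97×10⁻²⁶)/((1.602×10⁻¹⁹)(0.0276)) ≈ 1.417×10⁻⁴ s.
pitch = v∥ T = (2.316×10⁷)(1.417×10⁻⁴) ≈ 3280 m.

p ≈ 3280 m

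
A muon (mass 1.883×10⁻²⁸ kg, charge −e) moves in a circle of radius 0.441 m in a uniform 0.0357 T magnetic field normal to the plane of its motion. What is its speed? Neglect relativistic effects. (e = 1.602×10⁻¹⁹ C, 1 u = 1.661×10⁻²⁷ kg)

From |q|vB = mv²/r, v = |q|Br/m.
v = (1.602×10⁻¹⁹)(0.0357)(0.441)/1.883×10⁻²⁸ ≈ 1.34×10⁷ m/s.

v ≈ 1.34×10⁷ m/s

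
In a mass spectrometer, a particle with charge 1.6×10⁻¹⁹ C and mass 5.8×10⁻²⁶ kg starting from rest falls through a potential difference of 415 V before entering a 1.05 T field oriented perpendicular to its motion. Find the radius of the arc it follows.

Acceleration: |q|V = ½mv² ⇒ v = √(2|q|V/m) = √(2·1.6×10⁻¹⁹·415/5.8×10⁻²⁶) ≈ 4.785×10⁴ m/s.
In the field: r = mv/(|q|B) = (5.8×10⁻²⁶)(4.785×10⁴)/((1.6×10⁻¹⁹)(1.05)) ≈ 0.0165 m.

r ≈ 0.0165 m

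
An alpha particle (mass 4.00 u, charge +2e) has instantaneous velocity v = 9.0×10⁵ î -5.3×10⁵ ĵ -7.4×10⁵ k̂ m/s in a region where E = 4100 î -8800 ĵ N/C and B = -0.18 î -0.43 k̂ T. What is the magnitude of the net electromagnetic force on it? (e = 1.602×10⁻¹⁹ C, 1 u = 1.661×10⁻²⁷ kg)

v×B = (2.28×10⁵, 5.20×10⁵, -9.54×10⁴) N/C.
E + v×B = (2.32×10⁵, 5.11×10⁵, -9.54×10⁴) N/C.
F = q(E + v×B) = (3.204×10⁻¹⁹ C)·(2.32×10⁵, 5.11×10⁵, -9.54×10⁴) = (7.43×10⁻¹⁴, 1.64×10⁻¹³, -3.06×10⁻¹⁴) N.
|F| = 1.83×10⁻¹³ N.

|F| ≈ 1.83×10⁻¹³ N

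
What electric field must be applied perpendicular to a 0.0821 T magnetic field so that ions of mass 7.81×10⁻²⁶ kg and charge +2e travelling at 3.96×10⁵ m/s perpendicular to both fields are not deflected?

E = 3.25×10⁴ V/m

For straight-line motion qE = qvB, so E = vB.
E = 3.96×10⁵ × 0.0821 = 3.25×10⁴ V/m.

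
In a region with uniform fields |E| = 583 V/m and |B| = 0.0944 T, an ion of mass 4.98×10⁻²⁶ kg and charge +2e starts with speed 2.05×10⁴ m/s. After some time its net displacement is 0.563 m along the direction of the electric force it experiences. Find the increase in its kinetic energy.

ΔKE ≈ 1.05×10⁻¹⁶ J

The magnetic force is always ⟂ v and does no work; only the electric force changes KE.
ΔKE = F_E · d = |q|E d = (3.204×10⁻¹⁹)(583)(0.563) ≈ 1.05×10⁻¹⁶ J.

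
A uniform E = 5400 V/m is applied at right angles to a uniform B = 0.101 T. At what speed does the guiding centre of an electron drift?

v_d ≈ 5.35×10⁴ m/s

The E×B drift speed is v_d = E/B.
v_d = 5400/0.101 = 5.35×10⁴ m/s.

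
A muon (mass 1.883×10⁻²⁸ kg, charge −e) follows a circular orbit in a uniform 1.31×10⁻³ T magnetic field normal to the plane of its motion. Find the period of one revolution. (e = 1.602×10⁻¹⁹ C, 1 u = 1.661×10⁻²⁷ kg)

The cyclotron period depends only on m, q, B: T = 2πm/(|q|B).
T = 2π(1.883×10⁻²⁸)/((1.602×10⁻¹⁹)(1.31×10⁻³)) ≈ 5.64×10⁻⁶ s.

T ≈ 5.64×10⁻⁶ s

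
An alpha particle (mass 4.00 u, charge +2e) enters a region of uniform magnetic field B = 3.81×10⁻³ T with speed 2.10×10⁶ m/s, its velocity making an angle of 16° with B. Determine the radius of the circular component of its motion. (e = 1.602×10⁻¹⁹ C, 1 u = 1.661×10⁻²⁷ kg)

r ≈ 3.15 m

v⊥ = v sinθ = 2.10×10⁶·sin16° ≈ 5.788×10⁵ m/s.
r = m v⊥/(|q|B) = (6.644×10⁻²⁷)(5.788×10⁵)/((3.204×10⁻¹⁹)(3.81×10⁻³)) ≈ 3.15 m.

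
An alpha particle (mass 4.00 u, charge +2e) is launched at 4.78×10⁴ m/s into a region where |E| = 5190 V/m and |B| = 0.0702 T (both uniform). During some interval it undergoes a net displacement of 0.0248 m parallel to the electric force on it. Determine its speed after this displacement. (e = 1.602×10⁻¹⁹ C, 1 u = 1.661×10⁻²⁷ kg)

v_f ≈ 1.21×10⁵ m/s

B does no work; ΔKE = |q|E d.
½mv_f² = ½mv₀² + |q|Ed = ½(6.644×10⁻²⁷)(4.78×10⁴)² + (3.204×10⁻¹⁹)(5190)(0.0248) ≈ 7.590×10⁻¹⁸ J + 4.124×10⁻¹⁷ J ≈ 4.883×10⁻¹⁷ J.
v_f = √(2·4.883×10⁻¹⁷/6.644×10⁻²⁷) ≈ 1.21×10⁵ m/s.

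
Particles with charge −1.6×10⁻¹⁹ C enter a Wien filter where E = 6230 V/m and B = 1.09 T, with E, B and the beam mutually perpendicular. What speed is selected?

For undeflected motion the electric and magnetic forces balance: qE = qvB.
v = E/B = 6230/1.09 = 5720 m/s.

v = 5720 m/s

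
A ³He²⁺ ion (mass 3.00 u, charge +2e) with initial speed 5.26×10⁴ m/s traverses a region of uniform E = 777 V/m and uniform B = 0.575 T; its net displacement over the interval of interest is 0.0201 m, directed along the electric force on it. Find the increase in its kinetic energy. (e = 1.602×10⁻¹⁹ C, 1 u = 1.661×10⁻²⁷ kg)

ΔKE ≈ 5.00×10⁻¹⁸ J

The magnetic force is always ⟂ v and does no work; only the electric force changes KE.
ΔKE = F_E · d = |q|E d = (3.204×10⁻¹⁹)(777)(0.0201) ≈ 5.00×10⁻¹⁸ J.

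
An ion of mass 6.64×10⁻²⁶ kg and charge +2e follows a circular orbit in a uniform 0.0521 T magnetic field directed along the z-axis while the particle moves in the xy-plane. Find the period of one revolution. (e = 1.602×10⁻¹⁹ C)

T ≈ 2.50×10⁻⁵ s

The cyclotron period depends only on m, q, B: T = 2πm/(|q|B).
T = 2π(6.64×10⁻²⁶)/((3.204×10⁻¹⁹)(0.0521)) ≈ 2.50×10⁻⁵ s.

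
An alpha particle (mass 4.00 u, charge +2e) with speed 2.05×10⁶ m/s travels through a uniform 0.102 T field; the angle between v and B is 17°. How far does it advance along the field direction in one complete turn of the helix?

v∥ = v cosθ = 2.05×10⁶·cos17° ≈ 1.960×10⁶ m/s.
T = 2πm/(|q|B) = 2π(6.644×10⁻²⁷)/((3.204×10⁻¹⁹)(0.102)) ≈ 1.277×10⁻⁶ s.
pitch = v∥ T = (1.960×10⁶)(1.277×10⁻⁶) ≈ 2.50 m.

p ≈ 2.50 m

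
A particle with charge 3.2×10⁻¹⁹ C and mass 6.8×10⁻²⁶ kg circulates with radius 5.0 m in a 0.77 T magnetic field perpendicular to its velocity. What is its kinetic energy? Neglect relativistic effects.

KE ≈ 1.1×10⁻¹¹ J

v = |q|Br/m, then KE = ½mv² = (qBr)²/(2m).
v = (3.2×10⁻¹⁹)(0.77)(5.0)/6.8×10⁻²⁶ ≈ 1.812×10⁷ m/s.
KE = ½(6.8×10⁻²⁶)(1.812×10⁷)² ≈ 1.1×10⁻¹¹ J.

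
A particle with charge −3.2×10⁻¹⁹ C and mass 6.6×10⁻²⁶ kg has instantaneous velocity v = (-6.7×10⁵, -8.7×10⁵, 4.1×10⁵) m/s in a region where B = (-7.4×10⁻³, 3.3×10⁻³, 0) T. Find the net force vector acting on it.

F ≈ (4.33×10⁻¹⁶, 9.71×10⁻¹⁶, 2.77×10⁻¹⁵) N

v×B = (-1350, -3030, -8650) N/C.
F = q v×B = (−3.2×10⁻¹⁹ C)·(-1350, -3030, -8650) = (4.33×10⁻¹⁶, 9.71×10⁻¹⁶, 2.77×10⁻¹⁵) N.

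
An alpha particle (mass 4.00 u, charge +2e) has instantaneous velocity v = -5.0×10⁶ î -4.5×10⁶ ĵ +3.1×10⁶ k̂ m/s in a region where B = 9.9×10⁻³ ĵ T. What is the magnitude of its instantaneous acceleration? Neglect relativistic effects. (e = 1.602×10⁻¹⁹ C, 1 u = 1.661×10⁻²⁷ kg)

v×B = (-3.07×10⁴, 0, -4.95×10⁴) N/C.
F = q v×B = (3.204×10⁻¹⁹ C)·(-3.07×10⁴, 0, -4.95×10⁴) = (-9.83×10⁻¹⁵, 0, -1.59×10⁻¹⁴) N.
|a| = |F|/m = 1.866×10⁻¹⁴/6.644×10⁻²⁷ ≈ 2.81×10¹² m/s².

|a| ≈ 2.81×10¹² m/s²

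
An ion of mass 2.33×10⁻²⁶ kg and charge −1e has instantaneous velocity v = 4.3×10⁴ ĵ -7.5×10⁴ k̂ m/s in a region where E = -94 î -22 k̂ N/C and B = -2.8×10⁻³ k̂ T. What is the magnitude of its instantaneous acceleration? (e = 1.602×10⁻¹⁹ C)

|a| ≈ 1.48×10⁹ m/s²

v×B = (-120, 0, 0) N/C.
E + v×B = (-214, 0, -22.0) N/C.
F = q(E + v×B) = (−1.602×10⁻¹⁹ C)·(-214, 0, -22.0) = (3.43×10⁻¹⁷, 0, 3.52×10⁻¹⁸) N.
|a| = |F|/m = 3.453×10⁻¹⁷/2.33×10⁻²⁶ ≈ 1.48×10⁹ m/s².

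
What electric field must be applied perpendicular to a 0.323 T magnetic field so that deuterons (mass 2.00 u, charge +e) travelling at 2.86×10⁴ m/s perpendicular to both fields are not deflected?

E = 9240 V/m

For straight-line motion qE = qvB, so E = vB.
E = 2.86×10⁴ × 0.323 = 9240 V/m.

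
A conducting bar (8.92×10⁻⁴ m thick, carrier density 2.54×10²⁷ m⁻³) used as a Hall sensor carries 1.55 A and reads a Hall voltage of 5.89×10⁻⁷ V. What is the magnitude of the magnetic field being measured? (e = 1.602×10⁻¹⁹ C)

From V_H = IB/(n e t), B = V_H n e t / I.
B = (5.89×10⁻⁷)(2.54×10²⁷)(1.602×10⁻¹⁹)(8.92×10⁻⁴)/1.55 ≈ 0.138 T.

B ≈ 0.138 T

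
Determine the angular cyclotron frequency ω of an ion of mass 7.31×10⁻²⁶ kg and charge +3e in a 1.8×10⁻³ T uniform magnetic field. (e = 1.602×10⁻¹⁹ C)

ω ≈ 1.2×10⁴ rad/s

ω = |q|B/m.
ω = (4.806×10⁻¹⁹)(1.8×10⁻³)/7.31×10⁻²⁶ ≈ 1.2×10⁴ rad/s.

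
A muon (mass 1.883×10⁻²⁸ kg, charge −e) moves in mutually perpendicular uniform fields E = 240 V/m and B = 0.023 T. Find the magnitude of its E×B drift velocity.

v_d ≈ 1.0×10⁴ m/s

The E×B drift speed is v_d = E/B.
v_d = 240/0.023 = 1.0×10⁴ m/s.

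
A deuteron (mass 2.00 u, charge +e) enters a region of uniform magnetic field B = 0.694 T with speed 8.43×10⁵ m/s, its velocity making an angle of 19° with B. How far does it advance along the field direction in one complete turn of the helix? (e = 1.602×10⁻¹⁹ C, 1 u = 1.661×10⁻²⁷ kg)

p ≈ 0.150 m

v∥ = v cosθ = 8.43×10⁵·cos19° ≈ 7.971×10⁵ m/s.
T = 2πm/(|q|B) = 2π(3.322×10⁻²⁷)/((1.602×10⁻¹⁹)(0.694)) ≈ 1.877×10⁻⁷ s.
pitch = v∥ T = (7.971×10⁵)(1.877×10⁻⁷) ≈ 0.150 m.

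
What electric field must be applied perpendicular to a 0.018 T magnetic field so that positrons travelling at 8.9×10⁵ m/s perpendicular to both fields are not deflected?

E = 1.6×10⁴ V/m

For straight-line motion qE = qvB, so E = vB.
E = 8.9×10⁵ × 0.018 = 1.6×10⁴ V/m.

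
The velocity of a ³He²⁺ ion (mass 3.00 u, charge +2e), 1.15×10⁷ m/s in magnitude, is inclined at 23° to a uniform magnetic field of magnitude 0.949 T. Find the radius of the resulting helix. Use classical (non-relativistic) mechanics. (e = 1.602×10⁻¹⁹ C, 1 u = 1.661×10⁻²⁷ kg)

v⊥ = v sinθ = 1.15×10⁷·sin23° ≈ 4.493×10⁶ m/s.
r = m v⊥/(|q|B) = (4.983×10⁻²⁷)(4.493×10⁶)/((3.204×10⁻¹⁹)(0.949)) ≈ 0.0736 m.

r ≈ 0.0736 m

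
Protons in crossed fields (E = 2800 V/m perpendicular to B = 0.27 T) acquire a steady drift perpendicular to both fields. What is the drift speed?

v_d ≈ 1.0×10⁴ m/s

In crossed fields the guiding centre drifts at v_d = |E×B|/B² = E/B, independent of charge and mass.
v_d = 2800/0.27 = 1.0×10⁴ m/s.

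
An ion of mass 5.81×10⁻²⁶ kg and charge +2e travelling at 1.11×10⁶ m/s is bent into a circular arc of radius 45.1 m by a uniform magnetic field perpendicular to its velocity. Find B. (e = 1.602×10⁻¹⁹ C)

B ≈ 4.46×10⁻³ T

From |q|vB = mv²/r, B = mv/(|q|r).
B = (5.81×10⁻²⁶)(1.11×10⁶)/((3.204×10⁻¹⁹)(45.1)) ≈ 4.46×10⁻³ T.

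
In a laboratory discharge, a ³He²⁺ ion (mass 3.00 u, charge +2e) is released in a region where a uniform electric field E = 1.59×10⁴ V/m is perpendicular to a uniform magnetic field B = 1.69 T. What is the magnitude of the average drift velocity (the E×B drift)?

v_d ≈ 9410 m/s

In crossed fields the guiding centre drifts at v_d = |E×B|/B² = E/B, independent of charge and mass.
v_d = 1.59×10⁴/1.69 = 9410 m/s.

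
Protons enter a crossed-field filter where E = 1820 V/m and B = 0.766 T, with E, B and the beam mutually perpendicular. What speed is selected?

For undeflected motion the electric and magnetic forces balance: qE = qvB.
v = E/B = 1820/0.766 = 2380 m/s.

v = 2380 m/s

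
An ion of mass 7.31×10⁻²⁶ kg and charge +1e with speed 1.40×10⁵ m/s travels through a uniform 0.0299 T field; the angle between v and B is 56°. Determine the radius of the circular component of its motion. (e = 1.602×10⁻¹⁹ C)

r ≈ 1.77 m

v⊥ = v sinθ = 1.40×10⁵·sin56° ≈ 1.161×10⁵ m/s.
r = m v⊥/(|q|B) = (7.31×10⁻²⁶)(1.161×10⁵)/((1.602×10⁻¹⁹)(0.0299)) ≈ 1.77 m.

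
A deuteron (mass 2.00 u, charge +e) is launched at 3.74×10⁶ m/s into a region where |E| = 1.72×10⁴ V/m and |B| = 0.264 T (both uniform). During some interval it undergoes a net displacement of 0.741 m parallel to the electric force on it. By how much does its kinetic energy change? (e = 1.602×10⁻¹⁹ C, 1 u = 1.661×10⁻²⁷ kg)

The magnetic force is always ⟂ v and does no work; only the electric force changes KE.
ΔKE = F_E · d = |q|E d = (1.602×10⁻¹⁹)(1.72×10⁴)(0.741) ≈ 2.04×10⁻¹⁵ J.

ΔKE ≈ 2.04×10⁻¹⁵ J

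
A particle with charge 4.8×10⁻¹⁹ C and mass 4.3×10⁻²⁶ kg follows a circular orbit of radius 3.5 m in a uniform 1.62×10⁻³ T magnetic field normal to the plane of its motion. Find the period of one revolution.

T ≈ 3.47×10⁻⁴ s

The cyclotron period depends only on m, q, B: T = 2πm/(|q|B).
T = 2π(4.3×10⁻²⁶)/((4.8×10⁻¹⁹)(1.62×10⁻³)) ≈ 3.47×10⁻⁴ s.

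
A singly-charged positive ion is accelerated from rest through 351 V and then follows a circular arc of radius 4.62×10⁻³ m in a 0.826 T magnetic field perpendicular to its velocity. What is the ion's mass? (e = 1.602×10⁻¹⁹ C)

m ≈ 3.32×10⁻²⁷ kg

Combine |q|V = ½mv² and r = mv/(|q|B): eliminate v to get m = qB²r²/(2V).
m = (1.602×10⁻¹⁹)(0.826)²(4.62×10⁻³)²/(2·351) ≈ 3.32×10⁻²⁷ kg.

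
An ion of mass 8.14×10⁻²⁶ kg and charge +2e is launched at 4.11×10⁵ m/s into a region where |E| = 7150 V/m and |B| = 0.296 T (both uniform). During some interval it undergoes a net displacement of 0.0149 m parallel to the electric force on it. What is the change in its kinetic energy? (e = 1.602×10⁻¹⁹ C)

ΔKE ≈ 3.41×10⁻¹⁷ J

The magnetic force is always ⟂ v and does no work; only the electric force changes KE.
ΔKE = F_E · d = |q|E d = (3.204×10⁻¹⁹)(7150)(0.0149) ≈ 3.41×10⁻¹⁷ J.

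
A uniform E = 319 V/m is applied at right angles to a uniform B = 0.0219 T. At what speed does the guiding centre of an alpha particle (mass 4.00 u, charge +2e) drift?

v_d ≈ 1.46×10⁴ m/s

The E×B drift speed is v_d = E/B.
v_d = 319/0.0219 = 1.46×10⁴ m/s.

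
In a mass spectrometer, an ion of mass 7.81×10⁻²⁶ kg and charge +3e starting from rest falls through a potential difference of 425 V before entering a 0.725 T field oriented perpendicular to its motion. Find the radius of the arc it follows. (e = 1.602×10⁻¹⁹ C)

Acceleration: |q|V = ½mv² ⇒ v = √(2|q|V/m) = √(2·4.806×10⁻¹⁹·425/7.81×10⁻²⁶) ≈ 7.232×10⁴ m/s.
In the field: r = mv/(|q|B) = (7.81×10⁻²⁶)(7.232×10⁴)/((4.806×10⁻¹⁹)(0.725)) ≈ 0.0162 m.

r ≈ 0.0162 m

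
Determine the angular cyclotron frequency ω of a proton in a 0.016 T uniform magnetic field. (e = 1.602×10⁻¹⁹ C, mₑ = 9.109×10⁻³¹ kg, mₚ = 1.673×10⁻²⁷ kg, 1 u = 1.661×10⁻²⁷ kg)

ω ≈ 1.5×10⁶ rad/s

ω = |q|B/m.
ω = (1.602×10⁻¹⁹)(0.016)/1.673×10⁻²⁷ ≈ 1.5×10⁶ rad/s.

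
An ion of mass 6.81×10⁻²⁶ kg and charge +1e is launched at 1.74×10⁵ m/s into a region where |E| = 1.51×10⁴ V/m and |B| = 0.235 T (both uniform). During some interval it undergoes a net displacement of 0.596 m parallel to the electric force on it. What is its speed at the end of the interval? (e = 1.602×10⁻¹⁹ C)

B does no work; ΔKE = |q|E d.
½mv_f² = ½mv₀² + |q|Ed = ½(6.81×10⁻²⁶)(1.74×10⁵)² + (1.602×10⁻¹⁹)(1.51×10⁴)(0.596) ≈ 1.031×10⁻¹⁵ J + 1.442×10⁻¹⁵ J ≈ 2.473×10⁻¹⁵ J.
v_f = √(2·2.473×10⁻¹⁵/6.81×10⁻²⁶) ≈ 2.69×10⁵ m/s.

v_f ≈ 2.69×10⁵ m/s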